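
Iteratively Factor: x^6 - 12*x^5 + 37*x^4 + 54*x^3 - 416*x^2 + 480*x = (x - 4)*(x^5 - 8*x^4 + 5*x^3 + 74*x^2 - 120*x) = (x - 4)^2*(x^4 - 4*x^3 - 11*x^2 + 30*x) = x*(x - 4)^2*(x^3 - 4*x^2 - 11*x + 30) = x*(x - 4)^2*(x - 2)*(x^2 - 2*x - 15) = x*(x - 5)*(x - 4)^2*(x - 2)*(x + 3)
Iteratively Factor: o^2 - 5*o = (o - 5)*(o)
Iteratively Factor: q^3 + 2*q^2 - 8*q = (q)*(q^2 + 2*q - 8) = q*(q - 2)*(q + 4)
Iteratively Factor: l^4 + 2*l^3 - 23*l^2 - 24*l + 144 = (l + 4)*(l^3 - 2*l^2 - 15*l + 36) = (l - 3)*(l + 4)*(l^2 + l - 12) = (l - 3)^2*(l + 4)*(l + 4)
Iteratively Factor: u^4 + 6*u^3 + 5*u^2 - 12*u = (u)*(u^3 + 6*u^2 + 5*u - 12) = u*(u + 4)*(u^2 + 2*u - 3) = u*(u - 1)*(u + 4)*(u + 3)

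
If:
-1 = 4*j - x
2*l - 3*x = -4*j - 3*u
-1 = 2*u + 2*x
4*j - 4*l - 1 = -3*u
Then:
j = -41/96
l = -25/48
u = 5/24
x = -17/24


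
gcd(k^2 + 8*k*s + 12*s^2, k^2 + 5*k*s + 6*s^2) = k + 2*s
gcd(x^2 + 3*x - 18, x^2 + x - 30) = x + 6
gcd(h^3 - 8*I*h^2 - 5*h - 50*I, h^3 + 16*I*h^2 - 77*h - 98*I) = h + 2*I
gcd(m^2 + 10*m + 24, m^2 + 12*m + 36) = m + 6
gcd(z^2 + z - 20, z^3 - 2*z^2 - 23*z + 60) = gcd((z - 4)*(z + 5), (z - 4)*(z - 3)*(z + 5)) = z^2 + z - 20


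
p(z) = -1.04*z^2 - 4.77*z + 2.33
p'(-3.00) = 1.47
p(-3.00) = 7.28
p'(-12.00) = 20.19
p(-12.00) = -90.19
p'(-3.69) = 2.91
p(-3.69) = 5.77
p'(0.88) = -6.60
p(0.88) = -2.67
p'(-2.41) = 0.24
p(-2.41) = 7.79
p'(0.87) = -6.58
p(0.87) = -2.61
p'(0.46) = -5.73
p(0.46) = -0.08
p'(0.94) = -6.73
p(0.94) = -3.07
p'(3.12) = -11.26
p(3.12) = -22.68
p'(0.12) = -5.02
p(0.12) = 1.74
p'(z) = -2.08*z - 4.77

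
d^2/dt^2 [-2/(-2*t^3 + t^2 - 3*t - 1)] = 4*((1 - 6*t)*(2*t^3 - t^2 + 3*t + 1) + (6*t^2 - 2*t + 3)^2)/(2*t^3 - t^2 + 3*t + 1)^3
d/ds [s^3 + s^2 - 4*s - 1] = 3*s^2 + 2*s - 4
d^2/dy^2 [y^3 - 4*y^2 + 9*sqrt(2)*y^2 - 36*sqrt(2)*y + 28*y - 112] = 6*y - 8 + 18*sqrt(2)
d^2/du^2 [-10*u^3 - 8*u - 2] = -60*u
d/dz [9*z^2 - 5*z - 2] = 18*z - 5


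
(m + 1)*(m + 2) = m^2 + 3*m + 2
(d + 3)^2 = d^2 + 6*d + 9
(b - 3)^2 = b^2 - 6*b + 9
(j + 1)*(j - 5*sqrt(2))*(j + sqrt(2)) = j^3 - 4*sqrt(2)*j^2 + j^2 - 10*j - 4*sqrt(2)*j - 10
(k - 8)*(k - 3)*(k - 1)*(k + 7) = k^4 - 5*k^3 - 49*k^2 + 221*k - 168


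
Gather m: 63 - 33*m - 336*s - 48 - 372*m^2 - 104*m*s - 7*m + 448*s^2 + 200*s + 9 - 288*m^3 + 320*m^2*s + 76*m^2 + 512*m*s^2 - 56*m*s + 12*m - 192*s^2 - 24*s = -288*m^3 + m^2*(320*s - 296) + m*(512*s^2 - 160*s - 28) + 256*s^2 - 160*s + 24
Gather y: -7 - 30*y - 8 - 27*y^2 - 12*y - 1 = -27*y^2 - 42*y - 16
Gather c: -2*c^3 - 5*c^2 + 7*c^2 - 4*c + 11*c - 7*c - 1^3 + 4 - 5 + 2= -2*c^3 + 2*c^2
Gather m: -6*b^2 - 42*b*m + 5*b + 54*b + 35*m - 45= -6*b^2 + 59*b + m*(35 - 42*b) - 45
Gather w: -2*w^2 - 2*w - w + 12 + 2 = -2*w^2 - 3*w + 14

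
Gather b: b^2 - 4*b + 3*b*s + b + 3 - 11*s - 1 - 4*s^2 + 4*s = b^2 + b*(3*s - 3) - 4*s^2 - 7*s + 2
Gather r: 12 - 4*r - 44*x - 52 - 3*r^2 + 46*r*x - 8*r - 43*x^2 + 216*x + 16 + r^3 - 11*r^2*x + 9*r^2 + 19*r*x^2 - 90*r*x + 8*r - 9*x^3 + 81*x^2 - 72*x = r^3 + r^2*(6 - 11*x) + r*(19*x^2 - 44*x - 4) - 9*x^3 + 38*x^2 + 100*x - 24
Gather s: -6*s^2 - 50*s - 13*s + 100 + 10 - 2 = -6*s^2 - 63*s + 108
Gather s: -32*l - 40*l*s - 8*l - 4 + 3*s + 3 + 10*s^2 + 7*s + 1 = -40*l + 10*s^2 + s*(10 - 40*l)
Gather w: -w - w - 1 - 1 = -2*w - 2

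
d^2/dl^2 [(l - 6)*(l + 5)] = 2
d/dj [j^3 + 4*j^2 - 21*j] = 3*j^2 + 8*j - 21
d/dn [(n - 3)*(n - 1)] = 2*n - 4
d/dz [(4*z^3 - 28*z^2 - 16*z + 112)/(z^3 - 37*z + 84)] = 4*(7*z^4 - 66*z^3 + 427*z^2 - 1176*z + 700)/(z^6 - 74*z^4 + 168*z^3 + 1369*z^2 - 6216*z + 7056)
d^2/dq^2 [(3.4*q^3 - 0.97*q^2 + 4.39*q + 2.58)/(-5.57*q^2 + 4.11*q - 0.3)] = (1.13686837721616e-13*q^5 + 2.27373675443232e-13*q^4 - 331.490264*q^3 - 464.837472*q^2 + 396.557136*q - 89.192016)/(172.808693*q^6 - 382.537017*q^5 + 310.189401*q^4 - 110.633391*q^3 + 16.70679*q^2 - 1.1097*q + 0.027)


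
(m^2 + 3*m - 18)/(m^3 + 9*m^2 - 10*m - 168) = (m - 3)/(m^2 + 3*m - 28)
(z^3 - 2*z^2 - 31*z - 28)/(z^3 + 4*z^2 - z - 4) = (z - 7)/(z - 1)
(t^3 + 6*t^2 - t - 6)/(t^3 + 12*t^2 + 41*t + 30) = (t - 1)/(t + 5)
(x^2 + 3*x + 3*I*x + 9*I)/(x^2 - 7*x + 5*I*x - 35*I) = (x^2 + 3*x*(1 + I) + 9*I)/(x^2 + x*(-7 + 5*I) - 35*I)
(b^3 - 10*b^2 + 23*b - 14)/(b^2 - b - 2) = (b^2 - 8*b + 7)/(b + 1)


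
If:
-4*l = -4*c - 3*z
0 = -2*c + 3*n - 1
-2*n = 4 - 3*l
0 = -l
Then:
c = -7/2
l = 0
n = -2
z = 14/3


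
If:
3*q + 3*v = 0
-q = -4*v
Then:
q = 0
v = 0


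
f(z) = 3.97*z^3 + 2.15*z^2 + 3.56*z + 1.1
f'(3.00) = 123.65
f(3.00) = 138.32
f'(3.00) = 123.65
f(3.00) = 138.32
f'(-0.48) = 4.24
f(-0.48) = -0.55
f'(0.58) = 10.06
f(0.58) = 4.66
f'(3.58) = 171.60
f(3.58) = 223.55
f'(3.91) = 202.45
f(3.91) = 285.20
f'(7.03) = 622.39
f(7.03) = 1511.67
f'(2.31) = 77.05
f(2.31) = 69.73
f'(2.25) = 73.53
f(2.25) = 65.22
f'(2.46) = 86.21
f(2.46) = 81.97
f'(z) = 11.91*z^2 + 4.3*z + 3.56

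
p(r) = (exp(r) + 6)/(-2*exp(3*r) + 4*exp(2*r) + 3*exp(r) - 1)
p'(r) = (exp(r) + 6)*(6*exp(3*r) - 8*exp(2*r) - 3*exp(r))/(-2*exp(3*r) + 4*exp(2*r) + 3*exp(r) - 1)^2 + exp(r)/(-2*exp(3*r) + 4*exp(2*r) + 3*exp(r) - 1) = (4*exp(3*r) + 32*exp(2*r) - 48*exp(r) - 19)*exp(r)/(4*exp(6*r) - 16*exp(5*r) + 4*exp(4*r) + 28*exp(3*r) + exp(2*r) - 6*exp(r) + 1)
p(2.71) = -0.00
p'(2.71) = 0.01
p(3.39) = -0.00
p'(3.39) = 0.00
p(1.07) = -1.14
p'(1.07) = 10.13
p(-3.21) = -6.92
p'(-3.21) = -1.11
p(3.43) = -0.00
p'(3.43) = 0.00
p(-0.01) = 1.77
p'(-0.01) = -1.98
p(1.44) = -0.15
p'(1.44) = 0.60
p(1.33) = -0.24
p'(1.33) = 1.09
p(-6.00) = -6.05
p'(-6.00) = -0.05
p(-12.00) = -6.00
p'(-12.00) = 0.00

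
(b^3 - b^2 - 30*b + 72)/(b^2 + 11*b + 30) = (b^2 - 7*b + 12)/(b + 5)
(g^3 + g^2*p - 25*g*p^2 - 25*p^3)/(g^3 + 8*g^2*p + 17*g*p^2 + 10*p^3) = (g - 5*p)/(g + 2*p)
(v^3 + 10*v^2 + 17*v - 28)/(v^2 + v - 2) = (v^2 + 11*v + 28)/(v + 2)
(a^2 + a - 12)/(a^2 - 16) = (a - 3)/(a - 4)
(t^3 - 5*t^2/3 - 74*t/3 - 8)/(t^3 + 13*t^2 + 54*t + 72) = (t^2 - 17*t/3 - 2)/(t^2 + 9*t + 18)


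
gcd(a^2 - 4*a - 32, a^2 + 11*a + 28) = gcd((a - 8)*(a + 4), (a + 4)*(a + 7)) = a + 4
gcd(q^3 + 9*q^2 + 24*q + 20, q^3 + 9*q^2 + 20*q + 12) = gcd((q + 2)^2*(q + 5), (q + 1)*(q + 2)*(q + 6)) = q + 2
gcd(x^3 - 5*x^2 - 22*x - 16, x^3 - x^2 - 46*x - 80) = x^2 - 6*x - 16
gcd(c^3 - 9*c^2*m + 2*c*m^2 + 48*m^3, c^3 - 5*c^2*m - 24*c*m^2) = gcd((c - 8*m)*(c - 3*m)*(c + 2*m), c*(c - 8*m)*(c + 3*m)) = c - 8*m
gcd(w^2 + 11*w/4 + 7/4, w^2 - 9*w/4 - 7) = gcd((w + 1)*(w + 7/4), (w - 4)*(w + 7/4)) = w + 7/4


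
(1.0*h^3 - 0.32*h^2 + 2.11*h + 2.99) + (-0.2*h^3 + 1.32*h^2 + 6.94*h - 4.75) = 0.8*h^3 + 1.0*h^2 + 9.05*h - 1.76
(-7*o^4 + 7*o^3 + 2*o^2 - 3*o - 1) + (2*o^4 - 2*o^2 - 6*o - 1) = -5*o^4 + 7*o^3 - 9*o - 2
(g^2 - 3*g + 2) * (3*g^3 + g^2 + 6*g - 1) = 3*g^5 - 8*g^4 + 9*g^3 - 17*g^2 + 15*g - 2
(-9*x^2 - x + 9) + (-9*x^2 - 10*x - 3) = -18*x^2 - 11*x + 6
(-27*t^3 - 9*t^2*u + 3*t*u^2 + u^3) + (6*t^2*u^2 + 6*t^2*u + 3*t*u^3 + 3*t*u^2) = -27*t^3 + 6*t^2*u^2 - 3*t^2*u + 3*t*u^3 + 6*t*u^2 + u^3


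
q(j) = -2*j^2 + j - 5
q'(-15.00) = 61.00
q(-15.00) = -470.00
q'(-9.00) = 37.00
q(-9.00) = -176.00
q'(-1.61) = 7.44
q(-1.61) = -11.79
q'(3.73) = -13.92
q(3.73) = -29.10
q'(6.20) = -23.80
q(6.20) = -75.68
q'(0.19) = 0.24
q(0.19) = -4.88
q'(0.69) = -1.76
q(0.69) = -5.26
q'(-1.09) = 5.36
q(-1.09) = -8.47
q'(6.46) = -24.84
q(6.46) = -82.00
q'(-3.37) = 14.48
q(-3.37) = -31.08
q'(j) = 1 - 4*j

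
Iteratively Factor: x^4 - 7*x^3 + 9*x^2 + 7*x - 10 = (x - 5)*(x^3 - 2*x^2 - x + 2) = (x - 5)*(x - 2)*(x^2 - 1) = (x - 5)*(x - 2)*(x + 1)*(x - 1)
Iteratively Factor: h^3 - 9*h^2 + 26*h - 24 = (h - 2)*(h^2 - 7*h + 12) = (h - 3)*(h - 2)*(h - 4)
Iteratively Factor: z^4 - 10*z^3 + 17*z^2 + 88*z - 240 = (z + 3)*(z^3 - 13*z^2 + 56*z - 80) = (z - 4)*(z + 3)*(z^2 - 9*z + 20) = (z - 5)*(z - 4)*(z + 3)*(z - 4)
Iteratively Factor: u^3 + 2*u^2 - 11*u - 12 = (u + 4)*(u^2 - 2*u - 3) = (u + 1)*(u + 4)*(u - 3)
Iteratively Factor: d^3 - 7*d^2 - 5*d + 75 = (d - 5)*(d^2 - 2*d - 15) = (d - 5)^2*(d + 3)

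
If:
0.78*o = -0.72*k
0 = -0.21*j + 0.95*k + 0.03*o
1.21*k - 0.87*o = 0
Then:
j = 0.00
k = 0.00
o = 0.00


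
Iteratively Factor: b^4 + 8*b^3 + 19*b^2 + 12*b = (b + 1)*(b^3 + 7*b^2 + 12*b) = (b + 1)*(b + 4)*(b^2 + 3*b) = b*(b + 1)*(b + 4)*(b + 3)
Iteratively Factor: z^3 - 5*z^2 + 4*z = (z - 4)*(z^2 - z) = z*(z - 4)*(z - 1)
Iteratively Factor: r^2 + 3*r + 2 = (r + 1)*(r + 2)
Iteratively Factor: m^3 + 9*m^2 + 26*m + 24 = (m + 3)*(m^2 + 6*m + 8) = (m + 2)*(m + 3)*(m + 4)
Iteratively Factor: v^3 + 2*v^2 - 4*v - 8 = (v + 2)*(v^2 - 4) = (v - 2)*(v + 2)*(v + 2)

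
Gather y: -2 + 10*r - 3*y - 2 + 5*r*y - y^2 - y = 10*r - y^2 + y*(5*r - 4) - 4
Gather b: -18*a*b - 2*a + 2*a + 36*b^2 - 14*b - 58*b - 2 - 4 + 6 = 36*b^2 + b*(-18*a - 72)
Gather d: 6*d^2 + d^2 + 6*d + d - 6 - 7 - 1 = 7*d^2 + 7*d - 14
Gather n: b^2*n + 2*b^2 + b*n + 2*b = 2*b^2 + 2*b + n*(b^2 + b)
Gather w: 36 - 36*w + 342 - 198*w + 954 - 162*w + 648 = 1980 - 396*w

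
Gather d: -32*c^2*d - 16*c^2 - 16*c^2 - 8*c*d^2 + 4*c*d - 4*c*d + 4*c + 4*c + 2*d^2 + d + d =-32*c^2 + 8*c + d^2*(2 - 8*c) + d*(2 - 32*c^2)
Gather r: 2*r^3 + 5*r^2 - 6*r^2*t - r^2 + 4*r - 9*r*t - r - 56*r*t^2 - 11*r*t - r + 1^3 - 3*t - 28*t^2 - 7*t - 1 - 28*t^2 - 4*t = 2*r^3 + r^2*(4 - 6*t) + r*(-56*t^2 - 20*t + 2) - 56*t^2 - 14*t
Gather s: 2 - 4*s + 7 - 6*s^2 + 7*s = -6*s^2 + 3*s + 9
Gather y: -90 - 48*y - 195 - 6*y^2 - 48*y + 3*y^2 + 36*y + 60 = -3*y^2 - 60*y - 225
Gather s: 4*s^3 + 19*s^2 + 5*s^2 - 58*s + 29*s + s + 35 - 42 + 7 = 4*s^3 + 24*s^2 - 28*s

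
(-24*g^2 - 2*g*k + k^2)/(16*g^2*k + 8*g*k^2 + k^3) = (-6*g + k)/(k*(4*g + k))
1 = 1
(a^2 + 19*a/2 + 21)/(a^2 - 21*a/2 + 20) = (2*a^2 + 19*a + 42)/(2*a^2 - 21*a + 40)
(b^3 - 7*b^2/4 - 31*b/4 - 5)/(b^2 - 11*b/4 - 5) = b + 1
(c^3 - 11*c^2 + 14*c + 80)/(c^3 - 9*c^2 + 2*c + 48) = (c - 5)/(c - 3)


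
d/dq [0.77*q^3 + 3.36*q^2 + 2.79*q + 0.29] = 2.31*q^2 + 6.72*q + 2.79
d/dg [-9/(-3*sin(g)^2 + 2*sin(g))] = 18*(-3/tan(g) + cos(g)/sin(g)^2)/(3*sin(g) - 2)^2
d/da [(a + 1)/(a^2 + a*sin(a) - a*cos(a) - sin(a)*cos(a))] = (a^2 + a*sin(a) - a*cos(a) - (a + 1)*(sqrt(2)*a*sin(a + pi/4) + 2*a - cos(2*a) - sqrt(2)*cos(a + pi/4)) - sin(2*a)/2)/((a + sin(a))^2*(a - cos(a))^2)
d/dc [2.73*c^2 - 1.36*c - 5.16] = 5.46*c - 1.36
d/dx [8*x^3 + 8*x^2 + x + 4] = 24*x^2 + 16*x + 1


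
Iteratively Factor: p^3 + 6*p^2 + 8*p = (p + 4)*(p^2 + 2*p) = p*(p + 4)*(p + 2)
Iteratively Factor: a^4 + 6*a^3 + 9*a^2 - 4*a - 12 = (a + 3)*(a^3 + 3*a^2 - 4) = (a - 1)*(a + 3)*(a^2 + 4*a + 4) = (a - 1)*(a + 2)*(a + 3)*(a + 2)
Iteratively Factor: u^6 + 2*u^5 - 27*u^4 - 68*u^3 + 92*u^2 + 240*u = (u - 2)*(u^5 + 4*u^4 - 19*u^3 - 106*u^2 - 120*u) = u*(u - 2)*(u^4 + 4*u^3 - 19*u^2 - 106*u - 120) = u*(u - 2)*(u + 2)*(u^3 + 2*u^2 - 23*u - 60) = u*(u - 2)*(u + 2)*(u + 4)*(u^2 - 2*u - 15) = u*(u - 5)*(u - 2)*(u + 2)*(u + 4)*(u + 3)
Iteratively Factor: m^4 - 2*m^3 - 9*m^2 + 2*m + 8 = (m + 1)*(m^3 - 3*m^2 - 6*m + 8) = (m - 1)*(m + 1)*(m^2 - 2*m - 8) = (m - 1)*(m + 1)*(m + 2)*(m - 4)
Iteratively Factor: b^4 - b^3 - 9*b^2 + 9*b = (b - 3)*(b^3 + 2*b^2 - 3*b) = b*(b - 3)*(b^2 + 2*b - 3) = b*(b - 3)*(b + 3)*(b - 1)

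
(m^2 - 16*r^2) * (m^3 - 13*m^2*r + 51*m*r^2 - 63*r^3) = m^5 - 13*m^4*r + 35*m^3*r^2 + 145*m^2*r^3 - 816*m*r^4 + 1008*r^5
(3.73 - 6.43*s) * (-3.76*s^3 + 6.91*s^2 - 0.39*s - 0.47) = 24.1768*s^4 - 58.4561*s^3 + 28.282*s^2 + 1.5674*s - 1.7531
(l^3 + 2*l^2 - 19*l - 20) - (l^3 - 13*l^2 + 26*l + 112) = 15*l^2 - 45*l - 132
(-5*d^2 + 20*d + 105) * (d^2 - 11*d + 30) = -5*d^4 + 75*d^3 - 265*d^2 - 555*d + 3150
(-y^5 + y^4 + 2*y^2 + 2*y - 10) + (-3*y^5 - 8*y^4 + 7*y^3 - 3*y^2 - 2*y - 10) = -4*y^5 - 7*y^4 + 7*y^3 - y^2 - 20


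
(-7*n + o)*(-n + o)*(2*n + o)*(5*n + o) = 70*n^4 - 31*n^3*o - 39*n^2*o^2 - n*o^3 + o^4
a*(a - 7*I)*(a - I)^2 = a^4 - 9*I*a^3 - 15*a^2 + 7*I*a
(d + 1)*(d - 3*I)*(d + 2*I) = d^3 + d^2 - I*d^2 + 6*d - I*d + 6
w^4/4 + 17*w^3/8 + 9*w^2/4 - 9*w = w*(w/4 + 1)*(w - 3/2)*(w + 6)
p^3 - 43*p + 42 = (p - 6)*(p - 1)*(p + 7)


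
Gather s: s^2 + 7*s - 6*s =s^2 + s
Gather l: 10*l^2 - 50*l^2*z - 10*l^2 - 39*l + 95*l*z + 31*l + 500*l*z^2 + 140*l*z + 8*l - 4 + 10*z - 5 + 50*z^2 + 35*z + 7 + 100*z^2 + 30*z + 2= -50*l^2*z + l*(500*z^2 + 235*z) + 150*z^2 + 75*z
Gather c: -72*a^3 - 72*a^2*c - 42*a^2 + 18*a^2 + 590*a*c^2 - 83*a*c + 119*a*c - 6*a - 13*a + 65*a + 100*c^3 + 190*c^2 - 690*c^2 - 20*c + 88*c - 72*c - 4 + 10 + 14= -72*a^3 - 24*a^2 + 46*a + 100*c^3 + c^2*(590*a - 500) + c*(-72*a^2 + 36*a - 4) + 20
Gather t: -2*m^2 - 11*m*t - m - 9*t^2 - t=-2*m^2 - m - 9*t^2 + t*(-11*m - 1)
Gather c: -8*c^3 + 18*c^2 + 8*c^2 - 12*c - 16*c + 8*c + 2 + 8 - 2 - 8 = -8*c^3 + 26*c^2 - 20*c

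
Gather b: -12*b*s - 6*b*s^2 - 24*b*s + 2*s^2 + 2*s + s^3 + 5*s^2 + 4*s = b*(-6*s^2 - 36*s) + s^3 + 7*s^2 + 6*s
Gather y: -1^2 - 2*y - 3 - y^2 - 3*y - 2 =-y^2 - 5*y - 6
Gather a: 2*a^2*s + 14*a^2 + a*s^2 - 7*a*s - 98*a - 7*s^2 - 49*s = a^2*(2*s + 14) + a*(s^2 - 7*s - 98) - 7*s^2 - 49*s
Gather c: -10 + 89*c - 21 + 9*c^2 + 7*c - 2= 9*c^2 + 96*c - 33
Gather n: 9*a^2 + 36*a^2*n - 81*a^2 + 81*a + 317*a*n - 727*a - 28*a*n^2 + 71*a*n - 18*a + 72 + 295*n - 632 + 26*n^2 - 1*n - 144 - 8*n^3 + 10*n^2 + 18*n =-72*a^2 - 664*a - 8*n^3 + n^2*(36 - 28*a) + n*(36*a^2 + 388*a + 312) - 704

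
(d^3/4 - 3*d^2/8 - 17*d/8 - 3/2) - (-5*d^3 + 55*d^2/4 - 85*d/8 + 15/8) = 21*d^3/4 - 113*d^2/8 + 17*d/2 - 27/8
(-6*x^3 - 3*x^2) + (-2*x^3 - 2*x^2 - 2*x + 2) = -8*x^3 - 5*x^2 - 2*x + 2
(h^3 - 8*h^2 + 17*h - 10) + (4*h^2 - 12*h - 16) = h^3 - 4*h^2 + 5*h - 26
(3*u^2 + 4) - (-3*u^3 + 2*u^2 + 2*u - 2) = 3*u^3 + u^2 - 2*u + 6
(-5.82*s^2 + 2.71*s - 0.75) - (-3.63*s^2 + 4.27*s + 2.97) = -2.19*s^2 - 1.56*s - 3.72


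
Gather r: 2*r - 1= 2*r - 1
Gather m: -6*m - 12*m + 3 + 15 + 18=36 - 18*m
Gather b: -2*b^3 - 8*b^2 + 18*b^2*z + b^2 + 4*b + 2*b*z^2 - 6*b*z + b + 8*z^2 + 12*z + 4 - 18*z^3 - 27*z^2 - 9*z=-2*b^3 + b^2*(18*z - 7) + b*(2*z^2 - 6*z + 5) - 18*z^3 - 19*z^2 + 3*z + 4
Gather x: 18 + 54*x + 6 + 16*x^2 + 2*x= 16*x^2 + 56*x + 24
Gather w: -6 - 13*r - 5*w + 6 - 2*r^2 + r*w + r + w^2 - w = -2*r^2 - 12*r + w^2 + w*(r - 6)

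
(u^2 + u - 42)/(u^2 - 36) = (u + 7)/(u + 6)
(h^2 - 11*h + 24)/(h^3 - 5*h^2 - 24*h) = (h - 3)/(h*(h + 3))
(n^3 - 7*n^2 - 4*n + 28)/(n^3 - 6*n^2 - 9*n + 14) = (n - 2)/(n - 1)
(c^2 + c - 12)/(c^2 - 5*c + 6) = (c + 4)/(c - 2)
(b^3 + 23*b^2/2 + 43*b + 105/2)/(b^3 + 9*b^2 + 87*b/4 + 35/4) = 2*(b + 3)/(2*b + 1)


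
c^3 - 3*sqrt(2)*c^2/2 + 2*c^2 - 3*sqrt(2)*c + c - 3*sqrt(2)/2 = (c + 1)^2*(c - 3*sqrt(2)/2)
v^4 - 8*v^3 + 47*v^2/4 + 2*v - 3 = (v - 6)*(v - 2)*(v - 1/2)*(v + 1/2)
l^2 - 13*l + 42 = (l - 7)*(l - 6)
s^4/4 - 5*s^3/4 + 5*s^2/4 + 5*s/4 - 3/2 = (s/4 + 1/4)*(s - 3)*(s - 2)*(s - 1)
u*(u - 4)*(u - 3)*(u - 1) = u^4 - 8*u^3 + 19*u^2 - 12*u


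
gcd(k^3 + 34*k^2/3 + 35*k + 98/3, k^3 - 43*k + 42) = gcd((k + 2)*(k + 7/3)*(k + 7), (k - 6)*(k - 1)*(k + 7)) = k + 7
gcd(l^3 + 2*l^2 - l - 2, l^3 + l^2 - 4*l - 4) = l^2 + 3*l + 2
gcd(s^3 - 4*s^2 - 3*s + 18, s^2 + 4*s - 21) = s - 3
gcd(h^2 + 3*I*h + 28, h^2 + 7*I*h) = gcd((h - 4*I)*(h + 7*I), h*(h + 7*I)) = h + 7*I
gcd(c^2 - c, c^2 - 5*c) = c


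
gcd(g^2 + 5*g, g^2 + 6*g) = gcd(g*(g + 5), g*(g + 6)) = g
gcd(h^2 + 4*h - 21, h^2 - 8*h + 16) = 1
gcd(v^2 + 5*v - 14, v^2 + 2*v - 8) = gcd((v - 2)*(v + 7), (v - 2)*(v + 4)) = v - 2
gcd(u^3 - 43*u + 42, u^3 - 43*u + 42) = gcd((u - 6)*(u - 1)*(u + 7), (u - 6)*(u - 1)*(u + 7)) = u^3 - 43*u + 42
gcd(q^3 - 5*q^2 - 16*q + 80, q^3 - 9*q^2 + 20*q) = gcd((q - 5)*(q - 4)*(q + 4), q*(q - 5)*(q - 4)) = q^2 - 9*q + 20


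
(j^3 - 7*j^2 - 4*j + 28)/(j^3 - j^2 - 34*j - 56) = (j - 2)/(j + 4)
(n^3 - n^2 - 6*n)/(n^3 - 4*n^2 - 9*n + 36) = n*(n + 2)/(n^2 - n - 12)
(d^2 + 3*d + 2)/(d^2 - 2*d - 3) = (d + 2)/(d - 3)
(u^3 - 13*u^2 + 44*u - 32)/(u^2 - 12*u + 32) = u - 1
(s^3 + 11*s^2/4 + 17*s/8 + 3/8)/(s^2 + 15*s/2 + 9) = (4*s^2 + 5*s + 1)/(4*(s + 6))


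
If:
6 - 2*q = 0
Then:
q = 3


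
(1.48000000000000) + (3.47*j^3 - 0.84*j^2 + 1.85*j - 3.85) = 3.47*j^3 - 0.84*j^2 + 1.85*j - 2.37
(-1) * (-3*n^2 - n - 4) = 3*n^2 + n + 4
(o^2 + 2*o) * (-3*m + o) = -3*m*o^2 - 6*m*o + o^3 + 2*o^2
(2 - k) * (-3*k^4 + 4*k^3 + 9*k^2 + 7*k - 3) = 3*k^5 - 10*k^4 - k^3 + 11*k^2 + 17*k - 6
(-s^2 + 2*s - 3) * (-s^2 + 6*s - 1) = s^4 - 8*s^3 + 16*s^2 - 20*s + 3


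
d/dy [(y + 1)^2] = 2*y + 2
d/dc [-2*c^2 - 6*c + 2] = -4*c - 6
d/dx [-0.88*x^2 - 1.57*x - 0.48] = -1.76*x - 1.57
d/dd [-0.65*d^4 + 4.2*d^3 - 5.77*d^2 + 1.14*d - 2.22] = -2.6*d^3 + 12.6*d^2 - 11.54*d + 1.14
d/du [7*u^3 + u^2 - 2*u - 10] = 21*u^2 + 2*u - 2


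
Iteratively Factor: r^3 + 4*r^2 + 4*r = (r + 2)*(r^2 + 2*r) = r*(r + 2)*(r + 2)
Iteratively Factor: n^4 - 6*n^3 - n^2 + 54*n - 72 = (n - 4)*(n^3 - 2*n^2 - 9*n + 18) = (n - 4)*(n - 2)*(n^2 - 9) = (n - 4)*(n - 3)*(n - 2)*(n + 3)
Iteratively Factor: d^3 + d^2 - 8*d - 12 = (d + 2)*(d^2 - d - 6) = (d + 2)^2*(d - 3)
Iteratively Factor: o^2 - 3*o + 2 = (o - 1)*(o - 2)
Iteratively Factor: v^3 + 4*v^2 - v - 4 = (v + 1)*(v^2 + 3*v - 4) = (v + 1)*(v + 4)*(v - 1)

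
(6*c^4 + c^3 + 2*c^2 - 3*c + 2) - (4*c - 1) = 6*c^4 + c^3 + 2*c^2 - 7*c + 3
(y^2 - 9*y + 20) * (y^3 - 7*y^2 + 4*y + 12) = y^5 - 16*y^4 + 87*y^3 - 164*y^2 - 28*y + 240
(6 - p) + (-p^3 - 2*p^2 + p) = -p^3 - 2*p^2 + 6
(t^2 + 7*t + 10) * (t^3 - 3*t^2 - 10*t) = t^5 + 4*t^4 - 21*t^3 - 100*t^2 - 100*t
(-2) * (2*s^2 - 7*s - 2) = -4*s^2 + 14*s + 4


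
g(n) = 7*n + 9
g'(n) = 7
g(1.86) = 22.02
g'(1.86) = 7.00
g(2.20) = 24.40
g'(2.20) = 7.00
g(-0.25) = 7.25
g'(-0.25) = 7.00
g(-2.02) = -5.14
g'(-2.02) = 7.00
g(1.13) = 16.91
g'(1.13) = 7.00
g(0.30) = 11.10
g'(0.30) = 7.00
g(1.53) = 19.71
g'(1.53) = 7.00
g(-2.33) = -7.31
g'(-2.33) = 7.00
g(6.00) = 51.00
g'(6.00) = 7.00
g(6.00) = 51.00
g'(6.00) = 7.00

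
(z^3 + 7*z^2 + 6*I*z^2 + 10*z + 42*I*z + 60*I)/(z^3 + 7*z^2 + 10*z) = (z + 6*I)/z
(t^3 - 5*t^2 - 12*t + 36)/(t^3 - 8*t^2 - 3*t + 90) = (t - 2)/(t - 5)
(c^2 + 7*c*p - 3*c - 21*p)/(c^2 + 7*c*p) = (c - 3)/c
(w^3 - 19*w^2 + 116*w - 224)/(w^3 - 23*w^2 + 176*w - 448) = (w - 4)/(w - 8)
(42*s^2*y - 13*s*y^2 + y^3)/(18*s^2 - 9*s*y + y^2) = y*(-7*s + y)/(-3*s + y)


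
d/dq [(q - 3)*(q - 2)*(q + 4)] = 3*q^2 - 2*q - 14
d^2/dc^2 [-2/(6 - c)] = 4/(c - 6)^3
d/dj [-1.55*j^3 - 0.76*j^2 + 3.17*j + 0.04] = -4.65*j^2 - 1.52*j + 3.17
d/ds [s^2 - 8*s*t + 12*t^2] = 2*s - 8*t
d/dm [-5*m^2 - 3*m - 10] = -10*m - 3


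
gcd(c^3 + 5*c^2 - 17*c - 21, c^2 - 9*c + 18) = c - 3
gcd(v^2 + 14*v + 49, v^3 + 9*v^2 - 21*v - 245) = v^2 + 14*v + 49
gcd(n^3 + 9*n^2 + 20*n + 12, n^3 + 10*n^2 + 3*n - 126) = n + 6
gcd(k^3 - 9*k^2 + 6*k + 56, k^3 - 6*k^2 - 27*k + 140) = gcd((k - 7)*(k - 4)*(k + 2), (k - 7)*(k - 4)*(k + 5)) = k^2 - 11*k + 28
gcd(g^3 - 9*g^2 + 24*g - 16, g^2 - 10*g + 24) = g - 4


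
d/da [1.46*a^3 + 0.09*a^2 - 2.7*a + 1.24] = 4.38*a^2 + 0.18*a - 2.7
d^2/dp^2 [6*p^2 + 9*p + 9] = 12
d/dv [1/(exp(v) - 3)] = -exp(v)/(exp(v) - 3)^2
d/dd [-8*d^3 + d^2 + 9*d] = -24*d^2 + 2*d + 9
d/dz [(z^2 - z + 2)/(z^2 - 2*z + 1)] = (-z - 3)/(z^3 - 3*z^2 + 3*z - 1)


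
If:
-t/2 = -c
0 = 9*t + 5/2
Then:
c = -5/36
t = -5/18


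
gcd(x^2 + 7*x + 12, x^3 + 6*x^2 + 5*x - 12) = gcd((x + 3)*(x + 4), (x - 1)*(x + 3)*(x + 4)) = x^2 + 7*x + 12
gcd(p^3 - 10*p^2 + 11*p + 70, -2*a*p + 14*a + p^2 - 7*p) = p - 7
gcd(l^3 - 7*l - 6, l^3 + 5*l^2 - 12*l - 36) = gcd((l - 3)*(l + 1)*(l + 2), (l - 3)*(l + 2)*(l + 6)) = l^2 - l - 6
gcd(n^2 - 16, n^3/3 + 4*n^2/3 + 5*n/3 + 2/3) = 1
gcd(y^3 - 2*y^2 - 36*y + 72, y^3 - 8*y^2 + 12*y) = y^2 - 8*y + 12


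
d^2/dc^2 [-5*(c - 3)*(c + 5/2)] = -10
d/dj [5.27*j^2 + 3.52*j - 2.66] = 10.54*j + 3.52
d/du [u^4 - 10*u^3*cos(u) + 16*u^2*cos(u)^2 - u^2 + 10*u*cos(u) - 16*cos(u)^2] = 10*u^3*sin(u) + 4*u^3 - 16*u^2*sin(2*u) - 30*u^2*cos(u) - 10*u*sin(u) + 32*u*cos(u)^2 - 2*u + 16*sin(2*u) + 10*cos(u)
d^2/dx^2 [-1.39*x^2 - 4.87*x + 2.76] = -2.78000000000000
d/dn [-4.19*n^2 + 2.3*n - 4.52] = 2.3 - 8.38*n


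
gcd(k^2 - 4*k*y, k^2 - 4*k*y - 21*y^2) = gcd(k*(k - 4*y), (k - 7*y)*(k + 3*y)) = 1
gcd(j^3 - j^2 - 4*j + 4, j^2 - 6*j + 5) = j - 1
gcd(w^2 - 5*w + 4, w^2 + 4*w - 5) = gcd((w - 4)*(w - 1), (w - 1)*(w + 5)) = w - 1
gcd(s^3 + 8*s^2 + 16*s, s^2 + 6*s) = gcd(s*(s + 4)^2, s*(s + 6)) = s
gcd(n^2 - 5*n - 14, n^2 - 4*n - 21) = n - 7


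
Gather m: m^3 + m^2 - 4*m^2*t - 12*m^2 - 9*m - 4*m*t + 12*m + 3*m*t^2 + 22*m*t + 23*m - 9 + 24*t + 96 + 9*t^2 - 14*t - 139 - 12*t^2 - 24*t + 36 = m^3 + m^2*(-4*t - 11) + m*(3*t^2 + 18*t + 26) - 3*t^2 - 14*t - 16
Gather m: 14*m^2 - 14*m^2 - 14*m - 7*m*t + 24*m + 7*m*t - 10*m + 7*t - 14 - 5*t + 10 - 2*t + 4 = 0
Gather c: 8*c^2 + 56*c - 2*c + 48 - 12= 8*c^2 + 54*c + 36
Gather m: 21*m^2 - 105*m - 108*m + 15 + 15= 21*m^2 - 213*m + 30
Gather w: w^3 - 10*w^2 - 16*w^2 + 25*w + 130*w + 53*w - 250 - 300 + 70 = w^3 - 26*w^2 + 208*w - 480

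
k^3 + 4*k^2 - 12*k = k*(k - 2)*(k + 6)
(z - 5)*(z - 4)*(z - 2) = z^3 - 11*z^2 + 38*z - 40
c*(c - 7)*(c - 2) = c^3 - 9*c^2 + 14*c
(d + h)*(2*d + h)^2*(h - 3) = 4*d^3*h - 12*d^3 + 8*d^2*h^2 - 24*d^2*h + 5*d*h^3 - 15*d*h^2 + h^4 - 3*h^3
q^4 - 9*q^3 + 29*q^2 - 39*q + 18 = (q - 3)^2*(q - 2)*(q - 1)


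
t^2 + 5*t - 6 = (t - 1)*(t + 6)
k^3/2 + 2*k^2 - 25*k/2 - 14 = (k/2 + 1/2)*(k - 4)*(k + 7)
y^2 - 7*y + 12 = (y - 4)*(y - 3)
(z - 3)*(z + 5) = z^2 + 2*z - 15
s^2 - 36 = (s - 6)*(s + 6)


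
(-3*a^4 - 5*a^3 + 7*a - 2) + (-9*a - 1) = -3*a^4 - 5*a^3 - 2*a - 3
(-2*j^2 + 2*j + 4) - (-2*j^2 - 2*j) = 4*j + 4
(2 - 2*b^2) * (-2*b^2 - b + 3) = 4*b^4 + 2*b^3 - 10*b^2 - 2*b + 6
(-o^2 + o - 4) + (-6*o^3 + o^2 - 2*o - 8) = -6*o^3 - o - 12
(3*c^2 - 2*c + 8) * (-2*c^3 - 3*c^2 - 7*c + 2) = -6*c^5 - 5*c^4 - 31*c^3 - 4*c^2 - 60*c + 16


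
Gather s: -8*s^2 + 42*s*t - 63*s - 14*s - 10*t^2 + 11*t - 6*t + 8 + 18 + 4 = -8*s^2 + s*(42*t - 77) - 10*t^2 + 5*t + 30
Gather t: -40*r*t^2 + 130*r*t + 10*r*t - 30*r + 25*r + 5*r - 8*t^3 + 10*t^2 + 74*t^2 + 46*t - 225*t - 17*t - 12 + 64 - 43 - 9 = -8*t^3 + t^2*(84 - 40*r) + t*(140*r - 196)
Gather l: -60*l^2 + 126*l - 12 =-60*l^2 + 126*l - 12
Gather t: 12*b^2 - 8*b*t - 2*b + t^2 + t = 12*b^2 - 2*b + t^2 + t*(1 - 8*b)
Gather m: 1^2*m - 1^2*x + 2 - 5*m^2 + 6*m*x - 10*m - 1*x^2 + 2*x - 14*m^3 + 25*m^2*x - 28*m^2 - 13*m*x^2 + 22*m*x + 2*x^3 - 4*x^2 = -14*m^3 + m^2*(25*x - 33) + m*(-13*x^2 + 28*x - 9) + 2*x^3 - 5*x^2 + x + 2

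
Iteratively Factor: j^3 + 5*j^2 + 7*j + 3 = (j + 3)*(j^2 + 2*j + 1) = (j + 1)*(j + 3)*(j + 1)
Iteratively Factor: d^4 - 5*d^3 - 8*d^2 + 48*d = (d)*(d^3 - 5*d^2 - 8*d + 48) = d*(d - 4)*(d^2 - d - 12) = d*(d - 4)^2*(d + 3)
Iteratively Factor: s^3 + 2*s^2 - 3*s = (s + 3)*(s^2 - s) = s*(s + 3)*(s - 1)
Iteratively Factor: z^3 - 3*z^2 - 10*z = (z - 5)*(z^2 + 2*z) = z*(z - 5)*(z + 2)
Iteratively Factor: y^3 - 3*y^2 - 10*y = (y - 5)*(y^2 + 2*y) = y*(y - 5)*(y + 2)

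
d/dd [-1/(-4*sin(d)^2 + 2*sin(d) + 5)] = 2*(1 - 4*sin(d))*cos(d)/(-4*sin(d)^2 + 2*sin(d) + 5)^2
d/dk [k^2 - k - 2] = 2*k - 1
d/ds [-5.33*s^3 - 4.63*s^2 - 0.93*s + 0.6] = -15.99*s^2 - 9.26*s - 0.93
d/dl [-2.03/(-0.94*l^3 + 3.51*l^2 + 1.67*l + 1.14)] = (-5.7246*l^2 + 14.2506*l + 3.3901)/(-0.94*l^3 + 3.51*l^2 + 1.67*l + 1.14)^2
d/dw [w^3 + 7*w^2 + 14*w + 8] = 3*w^2 + 14*w + 14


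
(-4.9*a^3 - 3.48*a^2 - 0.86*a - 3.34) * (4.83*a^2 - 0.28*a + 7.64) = -23.667*a^5 - 15.4364*a^4 - 40.6154*a^3 - 42.4786*a^2 - 5.6352*a - 25.5176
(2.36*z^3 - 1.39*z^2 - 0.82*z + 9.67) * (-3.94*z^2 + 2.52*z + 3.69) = -9.2984*z^5 + 11.4238*z^4 + 8.4364*z^3 - 45.2953*z^2 + 21.3426*z + 35.6823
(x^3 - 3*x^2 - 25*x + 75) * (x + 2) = x^4 - x^3 - 31*x^2 + 25*x + 150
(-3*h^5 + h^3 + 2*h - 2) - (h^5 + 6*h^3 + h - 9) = -4*h^5 - 5*h^3 + h + 7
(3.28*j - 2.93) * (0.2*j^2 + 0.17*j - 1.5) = 0.656*j^3 - 0.0284000000000001*j^2 - 5.4181*j + 4.395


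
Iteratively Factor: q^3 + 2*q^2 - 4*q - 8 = (q - 2)*(q^2 + 4*q + 4) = (q - 2)*(q + 2)*(q + 2)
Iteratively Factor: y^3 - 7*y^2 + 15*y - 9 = (y - 3)*(y^2 - 4*y + 3) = (y - 3)*(y - 1)*(y - 3)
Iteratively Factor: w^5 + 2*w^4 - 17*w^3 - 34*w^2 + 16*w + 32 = (w + 4)*(w^4 - 2*w^3 - 9*w^2 + 2*w + 8) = (w + 1)*(w + 4)*(w^3 - 3*w^2 - 6*w + 8) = (w + 1)*(w + 2)*(w + 4)*(w^2 - 5*w + 4) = (w - 4)*(w + 1)*(w + 2)*(w + 4)*(w - 1)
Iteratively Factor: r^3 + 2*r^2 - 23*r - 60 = (r + 3)*(r^2 - r - 20) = (r + 3)*(r + 4)*(r - 5)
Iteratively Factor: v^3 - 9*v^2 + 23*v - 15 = (v - 3)*(v^2 - 6*v + 5) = (v - 5)*(v - 3)*(v - 1)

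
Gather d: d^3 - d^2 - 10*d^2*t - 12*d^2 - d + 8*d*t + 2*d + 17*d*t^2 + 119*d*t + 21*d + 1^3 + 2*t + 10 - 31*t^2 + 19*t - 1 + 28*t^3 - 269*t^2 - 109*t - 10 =d^3 + d^2*(-10*t - 13) + d*(17*t^2 + 127*t + 22) + 28*t^3 - 300*t^2 - 88*t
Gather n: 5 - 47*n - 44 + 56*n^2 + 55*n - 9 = 56*n^2 + 8*n - 48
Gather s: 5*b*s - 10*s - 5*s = s*(5*b - 15)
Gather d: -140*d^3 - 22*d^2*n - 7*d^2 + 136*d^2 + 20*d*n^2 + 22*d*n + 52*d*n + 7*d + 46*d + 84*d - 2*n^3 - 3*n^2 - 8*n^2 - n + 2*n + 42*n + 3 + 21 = -140*d^3 + d^2*(129 - 22*n) + d*(20*n^2 + 74*n + 137) - 2*n^3 - 11*n^2 + 43*n + 24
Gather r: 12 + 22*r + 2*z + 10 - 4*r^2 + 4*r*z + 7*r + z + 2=-4*r^2 + r*(4*z + 29) + 3*z + 24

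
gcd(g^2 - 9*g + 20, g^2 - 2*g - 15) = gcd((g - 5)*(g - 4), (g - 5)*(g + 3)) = g - 5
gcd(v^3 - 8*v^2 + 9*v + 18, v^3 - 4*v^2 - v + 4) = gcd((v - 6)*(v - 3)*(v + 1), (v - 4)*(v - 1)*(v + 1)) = v + 1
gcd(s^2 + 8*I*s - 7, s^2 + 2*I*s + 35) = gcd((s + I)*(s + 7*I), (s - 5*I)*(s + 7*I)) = s + 7*I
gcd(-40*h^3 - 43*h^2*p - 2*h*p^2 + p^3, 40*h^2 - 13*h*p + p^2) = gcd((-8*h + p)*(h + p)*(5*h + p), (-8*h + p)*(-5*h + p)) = -8*h + p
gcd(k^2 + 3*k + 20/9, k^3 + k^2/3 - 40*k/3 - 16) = k + 4/3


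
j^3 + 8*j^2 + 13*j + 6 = (j + 1)^2*(j + 6)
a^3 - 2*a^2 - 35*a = a*(a - 7)*(a + 5)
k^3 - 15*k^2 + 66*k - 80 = (k - 8)*(k - 5)*(k - 2)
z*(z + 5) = z^2 + 5*z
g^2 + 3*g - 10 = (g - 2)*(g + 5)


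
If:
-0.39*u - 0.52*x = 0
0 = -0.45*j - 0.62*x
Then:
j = -1.37777777777778*x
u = -1.33333333333333*x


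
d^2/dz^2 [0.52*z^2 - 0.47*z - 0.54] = 1.04000000000000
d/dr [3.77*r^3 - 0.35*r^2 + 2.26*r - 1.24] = 11.31*r^2 - 0.7*r + 2.26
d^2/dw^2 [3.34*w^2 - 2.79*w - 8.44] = 6.68000000000000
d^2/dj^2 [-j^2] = -2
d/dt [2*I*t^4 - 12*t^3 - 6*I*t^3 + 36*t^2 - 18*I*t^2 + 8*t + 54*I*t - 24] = 8*I*t^3 + 18*t^2*(-2 - I) + 36*t*(2 - I) + 8 + 54*I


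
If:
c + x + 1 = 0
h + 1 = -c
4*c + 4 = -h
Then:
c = -1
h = 0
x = 0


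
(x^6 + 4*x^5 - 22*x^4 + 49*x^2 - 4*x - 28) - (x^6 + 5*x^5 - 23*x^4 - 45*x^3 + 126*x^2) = -x^5 + x^4 + 45*x^3 - 77*x^2 - 4*x - 28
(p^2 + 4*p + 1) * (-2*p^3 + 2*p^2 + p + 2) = -2*p^5 - 6*p^4 + 7*p^3 + 8*p^2 + 9*p + 2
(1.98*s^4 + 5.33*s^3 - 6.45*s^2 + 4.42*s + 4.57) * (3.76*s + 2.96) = 7.4448*s^5 + 25.9016*s^4 - 8.4752*s^3 - 2.4728*s^2 + 30.2664*s + 13.5272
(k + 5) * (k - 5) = k^2 - 25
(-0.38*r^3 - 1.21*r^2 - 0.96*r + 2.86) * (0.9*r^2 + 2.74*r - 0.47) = -0.342*r^5 - 2.1302*r^4 - 4.0008*r^3 + 0.5123*r^2 + 8.2876*r - 1.3442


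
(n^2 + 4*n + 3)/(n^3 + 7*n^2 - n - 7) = (n + 3)/(n^2 + 6*n - 7)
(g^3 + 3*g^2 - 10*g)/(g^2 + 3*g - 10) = g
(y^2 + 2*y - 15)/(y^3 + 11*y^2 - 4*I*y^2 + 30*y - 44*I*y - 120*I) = (y - 3)/(y^2 + y*(6 - 4*I) - 24*I)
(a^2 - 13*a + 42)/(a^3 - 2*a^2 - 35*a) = (a - 6)/(a*(a + 5))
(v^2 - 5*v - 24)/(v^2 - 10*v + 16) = (v + 3)/(v - 2)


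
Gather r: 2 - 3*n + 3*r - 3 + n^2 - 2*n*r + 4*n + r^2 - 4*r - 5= n^2 + n + r^2 + r*(-2*n - 1) - 6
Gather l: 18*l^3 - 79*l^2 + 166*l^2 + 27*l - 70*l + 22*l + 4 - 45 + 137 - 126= 18*l^3 + 87*l^2 - 21*l - 30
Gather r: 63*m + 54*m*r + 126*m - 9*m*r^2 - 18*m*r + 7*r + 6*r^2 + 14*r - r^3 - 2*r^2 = 189*m - r^3 + r^2*(4 - 9*m) + r*(36*m + 21)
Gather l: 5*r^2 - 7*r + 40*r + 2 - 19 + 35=5*r^2 + 33*r + 18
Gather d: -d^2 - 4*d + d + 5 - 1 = -d^2 - 3*d + 4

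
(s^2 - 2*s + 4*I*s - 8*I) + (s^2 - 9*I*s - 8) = 2*s^2 - 2*s - 5*I*s - 8 - 8*I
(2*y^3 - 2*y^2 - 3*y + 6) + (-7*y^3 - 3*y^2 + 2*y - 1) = -5*y^3 - 5*y^2 - y + 5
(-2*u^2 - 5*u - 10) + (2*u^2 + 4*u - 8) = -u - 18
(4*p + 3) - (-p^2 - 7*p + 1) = p^2 + 11*p + 2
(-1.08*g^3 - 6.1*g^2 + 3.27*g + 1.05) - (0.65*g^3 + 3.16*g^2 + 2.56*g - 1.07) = -1.73*g^3 - 9.26*g^2 + 0.71*g + 2.12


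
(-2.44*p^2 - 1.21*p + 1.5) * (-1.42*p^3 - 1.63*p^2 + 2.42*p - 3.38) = 3.4648*p^5 + 5.6954*p^4 - 6.0625*p^3 + 2.874*p^2 + 7.7198*p - 5.07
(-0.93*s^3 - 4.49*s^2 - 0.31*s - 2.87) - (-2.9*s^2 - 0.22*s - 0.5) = -0.93*s^3 - 1.59*s^2 - 0.09*s - 2.37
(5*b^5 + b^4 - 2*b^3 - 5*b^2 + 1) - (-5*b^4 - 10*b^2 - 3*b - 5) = 5*b^5 + 6*b^4 - 2*b^3 + 5*b^2 + 3*b + 6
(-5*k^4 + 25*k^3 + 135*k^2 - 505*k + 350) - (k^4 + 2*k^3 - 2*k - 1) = -6*k^4 + 23*k^3 + 135*k^2 - 503*k + 351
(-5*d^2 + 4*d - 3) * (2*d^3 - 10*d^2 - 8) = -10*d^5 + 58*d^4 - 46*d^3 + 70*d^2 - 32*d + 24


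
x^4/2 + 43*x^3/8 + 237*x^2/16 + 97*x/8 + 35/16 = (x/2 + 1/2)*(x + 1/4)*(x + 5/2)*(x + 7)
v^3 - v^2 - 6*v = v*(v - 3)*(v + 2)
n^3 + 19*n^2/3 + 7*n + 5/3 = (n + 1/3)*(n + 1)*(n + 5)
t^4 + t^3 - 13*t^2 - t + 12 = (t - 3)*(t - 1)*(t + 1)*(t + 4)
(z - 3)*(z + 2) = z^2 - z - 6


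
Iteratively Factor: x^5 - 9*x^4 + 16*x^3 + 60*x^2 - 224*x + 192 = (x - 2)*(x^4 - 7*x^3 + 2*x^2 + 64*x - 96) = (x - 4)*(x - 2)*(x^3 - 3*x^2 - 10*x + 24) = (x - 4)^2*(x - 2)*(x^2 + x - 6) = (x - 4)^2*(x - 2)*(x + 3)*(x - 2)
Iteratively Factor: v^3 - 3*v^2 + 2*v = (v)*(v^2 - 3*v + 2) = v*(v - 1)*(v - 2)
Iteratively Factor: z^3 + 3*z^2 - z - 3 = (z + 3)*(z^2 - 1) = (z - 1)*(z + 3)*(z + 1)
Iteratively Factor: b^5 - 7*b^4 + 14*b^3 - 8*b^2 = (b)*(b^4 - 7*b^3 + 14*b^2 - 8*b) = b*(b - 2)*(b^3 - 5*b^2 + 4*b) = b*(b - 4)*(b - 2)*(b^2 - b) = b*(b - 4)*(b - 2)*(b - 1)*(b)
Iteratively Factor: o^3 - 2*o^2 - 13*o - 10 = (o + 1)*(o^2 - 3*o - 10) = (o - 5)*(o + 1)*(o + 2)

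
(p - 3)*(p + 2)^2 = p^3 + p^2 - 8*p - 12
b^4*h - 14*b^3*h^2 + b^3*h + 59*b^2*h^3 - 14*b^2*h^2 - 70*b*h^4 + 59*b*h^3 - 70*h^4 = (b - 7*h)*(b - 5*h)*(b - 2*h)*(b*h + h)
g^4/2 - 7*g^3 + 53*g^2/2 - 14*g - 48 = (g/2 + 1/2)*(g - 8)*(g - 4)*(g - 3)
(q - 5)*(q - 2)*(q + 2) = q^3 - 5*q^2 - 4*q + 20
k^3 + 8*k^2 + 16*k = k*(k + 4)^2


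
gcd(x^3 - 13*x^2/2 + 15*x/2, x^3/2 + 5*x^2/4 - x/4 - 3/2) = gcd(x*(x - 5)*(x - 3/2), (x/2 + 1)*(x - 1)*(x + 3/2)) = 1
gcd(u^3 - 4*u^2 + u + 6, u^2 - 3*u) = u - 3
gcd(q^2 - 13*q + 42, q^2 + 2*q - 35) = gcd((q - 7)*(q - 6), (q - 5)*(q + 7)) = 1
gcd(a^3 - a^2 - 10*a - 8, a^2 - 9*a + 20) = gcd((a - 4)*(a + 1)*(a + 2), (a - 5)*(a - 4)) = a - 4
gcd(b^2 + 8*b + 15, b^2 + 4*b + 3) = b + 3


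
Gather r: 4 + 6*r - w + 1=6*r - w + 5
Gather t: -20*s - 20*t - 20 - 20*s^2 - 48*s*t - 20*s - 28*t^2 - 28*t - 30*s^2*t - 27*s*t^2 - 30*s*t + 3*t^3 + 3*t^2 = -20*s^2 - 40*s + 3*t^3 + t^2*(-27*s - 25) + t*(-30*s^2 - 78*s - 48) - 20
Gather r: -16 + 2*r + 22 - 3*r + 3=9 - r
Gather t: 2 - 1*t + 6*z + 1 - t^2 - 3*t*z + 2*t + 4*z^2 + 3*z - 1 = -t^2 + t*(1 - 3*z) + 4*z^2 + 9*z + 2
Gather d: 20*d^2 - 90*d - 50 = 20*d^2 - 90*d - 50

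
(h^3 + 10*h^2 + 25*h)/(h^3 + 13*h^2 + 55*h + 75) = h/(h + 3)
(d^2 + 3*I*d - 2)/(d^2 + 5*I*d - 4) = (d + 2*I)/(d + 4*I)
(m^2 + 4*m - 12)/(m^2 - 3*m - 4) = (-m^2 - 4*m + 12)/(-m^2 + 3*m + 4)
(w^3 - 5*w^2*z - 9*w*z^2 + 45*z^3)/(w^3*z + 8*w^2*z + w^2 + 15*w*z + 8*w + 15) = (w^3 - 5*w^2*z - 9*w*z^2 + 45*z^3)/(w^3*z + 8*w^2*z + w^2 + 15*w*z + 8*w + 15)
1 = 1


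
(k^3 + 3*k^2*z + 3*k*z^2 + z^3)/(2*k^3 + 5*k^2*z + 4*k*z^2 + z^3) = (k + z)/(2*k + z)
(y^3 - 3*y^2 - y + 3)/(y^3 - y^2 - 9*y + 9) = (y + 1)/(y + 3)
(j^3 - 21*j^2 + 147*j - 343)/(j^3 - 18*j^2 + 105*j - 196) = (j - 7)/(j - 4)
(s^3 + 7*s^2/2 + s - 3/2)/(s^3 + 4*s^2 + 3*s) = (s - 1/2)/s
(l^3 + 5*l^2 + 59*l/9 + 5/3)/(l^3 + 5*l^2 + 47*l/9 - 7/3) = (9*l^2 + 18*l + 5)/(9*l^2 + 18*l - 7)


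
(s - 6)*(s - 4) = s^2 - 10*s + 24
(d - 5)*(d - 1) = d^2 - 6*d + 5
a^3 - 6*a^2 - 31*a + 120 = (a - 8)*(a - 3)*(a + 5)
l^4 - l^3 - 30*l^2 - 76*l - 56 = (l - 7)*(l + 2)^3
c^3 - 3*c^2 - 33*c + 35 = (c - 7)*(c - 1)*(c + 5)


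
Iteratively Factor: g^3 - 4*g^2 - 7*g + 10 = (g + 2)*(g^2 - 6*g + 5) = (g - 1)*(g + 2)*(g - 5)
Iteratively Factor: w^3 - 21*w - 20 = (w + 4)*(w^2 - 4*w - 5) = (w - 5)*(w + 4)*(w + 1)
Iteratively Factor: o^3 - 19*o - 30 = (o + 2)*(o^2 - 2*o - 15) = (o - 5)*(o + 2)*(o + 3)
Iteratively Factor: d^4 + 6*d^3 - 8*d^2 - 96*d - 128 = (d + 4)*(d^3 + 2*d^2 - 16*d - 32) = (d + 2)*(d + 4)*(d^2 - 16) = (d - 4)*(d + 2)*(d + 4)*(d + 4)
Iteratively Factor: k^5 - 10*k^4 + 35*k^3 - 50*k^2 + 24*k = (k - 1)*(k^4 - 9*k^3 + 26*k^2 - 24*k) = (k - 4)*(k - 1)*(k^3 - 5*k^2 + 6*k) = (k - 4)*(k - 3)*(k - 1)*(k^2 - 2*k) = (k - 4)*(k - 3)*(k - 2)*(k - 1)*(k)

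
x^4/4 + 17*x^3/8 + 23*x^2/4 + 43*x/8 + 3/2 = (x/4 + 1)*(x + 1/2)*(x + 1)*(x + 3)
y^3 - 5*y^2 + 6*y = y*(y - 3)*(y - 2)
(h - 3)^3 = h^3 - 9*h^2 + 27*h - 27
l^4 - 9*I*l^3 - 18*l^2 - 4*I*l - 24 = (l - 6*I)*(l - 2*I)^2*(l + I)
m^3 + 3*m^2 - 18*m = m*(m - 3)*(m + 6)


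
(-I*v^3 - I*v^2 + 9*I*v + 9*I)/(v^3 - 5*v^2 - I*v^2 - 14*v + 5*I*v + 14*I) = I*(-v^3 - v^2 + 9*v + 9)/(v^3 - v^2*(5 + I) + v*(-14 + 5*I) + 14*I)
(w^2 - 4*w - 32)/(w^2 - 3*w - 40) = (w + 4)/(w + 5)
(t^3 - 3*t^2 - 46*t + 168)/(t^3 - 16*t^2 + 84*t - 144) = (t + 7)/(t - 6)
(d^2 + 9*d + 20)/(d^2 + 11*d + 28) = (d + 5)/(d + 7)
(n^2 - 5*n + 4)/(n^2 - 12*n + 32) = (n - 1)/(n - 8)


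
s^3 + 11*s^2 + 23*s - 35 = (s - 1)*(s + 5)*(s + 7)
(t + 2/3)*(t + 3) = t^2 + 11*t/3 + 2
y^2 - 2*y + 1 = (y - 1)^2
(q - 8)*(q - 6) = q^2 - 14*q + 48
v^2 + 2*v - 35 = (v - 5)*(v + 7)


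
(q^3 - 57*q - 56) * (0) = 0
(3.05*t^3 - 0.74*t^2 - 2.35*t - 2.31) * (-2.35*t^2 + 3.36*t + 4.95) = -7.1675*t^5 + 11.987*t^4 + 18.1336*t^3 - 6.1305*t^2 - 19.3941*t - 11.4345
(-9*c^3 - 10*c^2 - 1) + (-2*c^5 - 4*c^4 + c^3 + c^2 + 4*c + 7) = -2*c^5 - 4*c^4 - 8*c^3 - 9*c^2 + 4*c + 6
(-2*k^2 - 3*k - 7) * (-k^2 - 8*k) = 2*k^4 + 19*k^3 + 31*k^2 + 56*k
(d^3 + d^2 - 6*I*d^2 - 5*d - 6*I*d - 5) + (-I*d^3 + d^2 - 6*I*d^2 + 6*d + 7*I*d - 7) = d^3 - I*d^3 + 2*d^2 - 12*I*d^2 + d + I*d - 12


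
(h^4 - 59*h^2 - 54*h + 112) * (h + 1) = h^5 + h^4 - 59*h^3 - 113*h^2 + 58*h + 112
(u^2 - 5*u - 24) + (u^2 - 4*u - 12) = 2*u^2 - 9*u - 36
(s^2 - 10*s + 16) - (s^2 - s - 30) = 46 - 9*s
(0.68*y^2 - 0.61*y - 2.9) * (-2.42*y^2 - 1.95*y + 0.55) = -1.6456*y^4 + 0.1502*y^3 + 8.5815*y^2 + 5.3195*y - 1.595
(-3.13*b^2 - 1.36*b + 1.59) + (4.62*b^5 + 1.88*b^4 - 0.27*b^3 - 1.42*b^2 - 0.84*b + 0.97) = 4.62*b^5 + 1.88*b^4 - 0.27*b^3 - 4.55*b^2 - 2.2*b + 2.56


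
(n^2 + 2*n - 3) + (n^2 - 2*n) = 2*n^2 - 3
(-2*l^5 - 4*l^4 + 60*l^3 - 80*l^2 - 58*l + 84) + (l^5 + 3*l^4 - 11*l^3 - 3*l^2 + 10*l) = -l^5 - l^4 + 49*l^3 - 83*l^2 - 48*l + 84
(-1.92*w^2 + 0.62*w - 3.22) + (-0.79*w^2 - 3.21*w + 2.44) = -2.71*w^2 - 2.59*w - 0.78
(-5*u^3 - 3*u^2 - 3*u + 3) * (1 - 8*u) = 40*u^4 + 19*u^3 + 21*u^2 - 27*u + 3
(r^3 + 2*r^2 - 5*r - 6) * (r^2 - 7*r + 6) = r^5 - 5*r^4 - 13*r^3 + 41*r^2 + 12*r - 36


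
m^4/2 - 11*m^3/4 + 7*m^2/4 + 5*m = m*(m/2 + 1/2)*(m - 4)*(m - 5/2)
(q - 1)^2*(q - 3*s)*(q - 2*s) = q^4 - 5*q^3*s - 2*q^3 + 6*q^2*s^2 + 10*q^2*s + q^2 - 12*q*s^2 - 5*q*s + 6*s^2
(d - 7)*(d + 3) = d^2 - 4*d - 21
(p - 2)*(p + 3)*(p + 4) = p^3 + 5*p^2 - 2*p - 24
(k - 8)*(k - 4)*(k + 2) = k^3 - 10*k^2 + 8*k + 64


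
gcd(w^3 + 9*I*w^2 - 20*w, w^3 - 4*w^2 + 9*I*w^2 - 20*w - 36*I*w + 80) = w^2 + 9*I*w - 20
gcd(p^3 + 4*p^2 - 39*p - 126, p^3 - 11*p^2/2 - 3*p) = p - 6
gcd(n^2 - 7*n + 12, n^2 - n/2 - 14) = n - 4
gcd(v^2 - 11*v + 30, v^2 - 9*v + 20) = v - 5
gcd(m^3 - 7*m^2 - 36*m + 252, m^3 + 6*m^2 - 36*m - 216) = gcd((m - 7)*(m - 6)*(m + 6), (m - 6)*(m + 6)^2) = m^2 - 36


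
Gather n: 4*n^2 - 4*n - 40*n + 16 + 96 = 4*n^2 - 44*n + 112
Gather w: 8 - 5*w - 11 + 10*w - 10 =5*w - 13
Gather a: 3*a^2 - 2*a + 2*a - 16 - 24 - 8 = 3*a^2 - 48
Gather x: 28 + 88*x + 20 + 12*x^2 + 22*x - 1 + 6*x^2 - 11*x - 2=18*x^2 + 99*x + 45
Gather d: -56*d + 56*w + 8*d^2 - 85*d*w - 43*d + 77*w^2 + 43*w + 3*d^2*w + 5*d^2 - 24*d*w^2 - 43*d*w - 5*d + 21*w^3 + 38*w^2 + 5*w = d^2*(3*w + 13) + d*(-24*w^2 - 128*w - 104) + 21*w^3 + 115*w^2 + 104*w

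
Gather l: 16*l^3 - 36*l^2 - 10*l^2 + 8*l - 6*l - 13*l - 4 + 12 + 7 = 16*l^3 - 46*l^2 - 11*l + 15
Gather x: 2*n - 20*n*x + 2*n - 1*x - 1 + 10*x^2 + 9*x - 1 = 4*n + 10*x^2 + x*(8 - 20*n) - 2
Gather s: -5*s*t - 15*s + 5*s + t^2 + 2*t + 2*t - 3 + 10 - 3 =s*(-5*t - 10) + t^2 + 4*t + 4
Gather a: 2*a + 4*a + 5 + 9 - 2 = 6*a + 12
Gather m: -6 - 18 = -24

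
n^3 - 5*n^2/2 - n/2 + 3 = (n - 2)*(n - 3/2)*(n + 1)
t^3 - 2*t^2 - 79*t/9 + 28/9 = (t - 4)*(t - 1/3)*(t + 7/3)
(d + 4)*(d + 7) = d^2 + 11*d + 28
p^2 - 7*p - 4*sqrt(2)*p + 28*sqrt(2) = (p - 7)*(p - 4*sqrt(2))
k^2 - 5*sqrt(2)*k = k*(k - 5*sqrt(2))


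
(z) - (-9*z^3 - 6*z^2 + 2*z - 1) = 9*z^3 + 6*z^2 - z + 1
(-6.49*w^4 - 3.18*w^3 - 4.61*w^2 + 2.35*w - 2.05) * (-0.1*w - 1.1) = 0.649*w^5 + 7.457*w^4 + 3.959*w^3 + 4.836*w^2 - 2.38*w + 2.255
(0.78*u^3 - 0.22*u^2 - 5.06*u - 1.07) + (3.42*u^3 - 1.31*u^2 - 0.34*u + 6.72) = 4.2*u^3 - 1.53*u^2 - 5.4*u + 5.65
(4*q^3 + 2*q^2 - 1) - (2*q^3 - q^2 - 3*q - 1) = 2*q^3 + 3*q^2 + 3*q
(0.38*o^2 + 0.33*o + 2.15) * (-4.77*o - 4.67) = -1.8126*o^3 - 3.3487*o^2 - 11.7966*o - 10.0405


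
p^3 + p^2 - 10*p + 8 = (p - 2)*(p - 1)*(p + 4)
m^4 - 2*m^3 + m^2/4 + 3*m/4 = m*(m - 3/2)*(m - 1)*(m + 1/2)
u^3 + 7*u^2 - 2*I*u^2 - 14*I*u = u*(u + 7)*(u - 2*I)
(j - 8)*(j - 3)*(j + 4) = j^3 - 7*j^2 - 20*j + 96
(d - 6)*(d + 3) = d^2 - 3*d - 18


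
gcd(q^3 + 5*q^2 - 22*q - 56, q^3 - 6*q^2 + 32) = q^2 - 2*q - 8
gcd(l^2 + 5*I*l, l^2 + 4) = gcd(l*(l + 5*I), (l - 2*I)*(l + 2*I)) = 1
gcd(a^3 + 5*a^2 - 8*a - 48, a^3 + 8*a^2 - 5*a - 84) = a^2 + a - 12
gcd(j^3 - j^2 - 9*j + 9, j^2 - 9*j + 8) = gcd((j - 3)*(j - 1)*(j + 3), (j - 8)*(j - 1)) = j - 1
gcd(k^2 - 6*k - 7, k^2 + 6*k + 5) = k + 1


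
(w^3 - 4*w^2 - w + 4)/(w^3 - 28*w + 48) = (w^2 - 1)/(w^2 + 4*w - 12)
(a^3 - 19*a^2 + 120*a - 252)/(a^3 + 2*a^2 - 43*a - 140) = (a^2 - 12*a + 36)/(a^2 + 9*a + 20)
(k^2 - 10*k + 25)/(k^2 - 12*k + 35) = (k - 5)/(k - 7)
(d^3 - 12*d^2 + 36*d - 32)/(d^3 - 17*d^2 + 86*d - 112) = (d - 2)/(d - 7)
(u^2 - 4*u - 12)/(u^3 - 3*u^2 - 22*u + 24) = (u + 2)/(u^2 + 3*u - 4)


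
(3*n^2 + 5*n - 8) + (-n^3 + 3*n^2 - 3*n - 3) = -n^3 + 6*n^2 + 2*n - 11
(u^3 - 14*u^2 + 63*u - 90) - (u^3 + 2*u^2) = -16*u^2 + 63*u - 90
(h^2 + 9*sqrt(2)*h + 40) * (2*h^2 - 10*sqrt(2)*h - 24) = 2*h^4 + 8*sqrt(2)*h^3 - 124*h^2 - 616*sqrt(2)*h - 960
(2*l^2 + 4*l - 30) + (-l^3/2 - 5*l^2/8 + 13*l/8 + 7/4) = -l^3/2 + 11*l^2/8 + 45*l/8 - 113/4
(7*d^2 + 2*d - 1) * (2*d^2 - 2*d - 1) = 14*d^4 - 10*d^3 - 13*d^2 + 1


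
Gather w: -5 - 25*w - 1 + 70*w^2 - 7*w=70*w^2 - 32*w - 6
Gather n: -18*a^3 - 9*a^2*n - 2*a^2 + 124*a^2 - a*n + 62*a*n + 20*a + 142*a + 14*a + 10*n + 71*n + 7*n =-18*a^3 + 122*a^2 + 176*a + n*(-9*a^2 + 61*a + 88)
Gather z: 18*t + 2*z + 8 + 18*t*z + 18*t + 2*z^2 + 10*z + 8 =36*t + 2*z^2 + z*(18*t + 12) + 16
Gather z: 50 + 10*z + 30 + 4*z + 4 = 14*z + 84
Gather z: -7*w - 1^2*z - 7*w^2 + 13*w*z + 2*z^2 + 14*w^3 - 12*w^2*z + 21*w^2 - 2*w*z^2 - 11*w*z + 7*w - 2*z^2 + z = 14*w^3 + 14*w^2 - 2*w*z^2 + z*(-12*w^2 + 2*w)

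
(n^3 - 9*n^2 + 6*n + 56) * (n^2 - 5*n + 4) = n^5 - 14*n^4 + 55*n^3 - 10*n^2 - 256*n + 224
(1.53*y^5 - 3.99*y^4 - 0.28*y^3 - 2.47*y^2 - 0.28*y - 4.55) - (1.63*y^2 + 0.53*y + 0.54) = 1.53*y^5 - 3.99*y^4 - 0.28*y^3 - 4.1*y^2 - 0.81*y - 5.09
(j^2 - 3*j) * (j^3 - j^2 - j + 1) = j^5 - 4*j^4 + 2*j^3 + 4*j^2 - 3*j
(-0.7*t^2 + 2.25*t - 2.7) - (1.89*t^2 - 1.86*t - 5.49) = -2.59*t^2 + 4.11*t + 2.79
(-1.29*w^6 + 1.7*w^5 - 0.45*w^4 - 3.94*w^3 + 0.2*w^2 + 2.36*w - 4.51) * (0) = 0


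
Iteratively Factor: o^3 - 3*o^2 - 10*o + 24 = (o - 4)*(o^2 + o - 6) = (o - 4)*(o + 3)*(o - 2)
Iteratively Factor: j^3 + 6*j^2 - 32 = (j + 4)*(j^2 + 2*j - 8) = (j - 2)*(j + 4)*(j + 4)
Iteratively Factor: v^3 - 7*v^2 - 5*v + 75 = (v - 5)*(v^2 - 2*v - 15) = (v - 5)^2*(v + 3)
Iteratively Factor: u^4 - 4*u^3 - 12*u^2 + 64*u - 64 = (u + 4)*(u^3 - 8*u^2 + 20*u - 16) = (u - 2)*(u + 4)*(u^2 - 6*u + 8) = (u - 4)*(u - 2)*(u + 4)*(u - 2)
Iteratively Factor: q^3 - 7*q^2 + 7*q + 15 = (q - 5)*(q^2 - 2*q - 3) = (q - 5)*(q - 3)*(q + 1)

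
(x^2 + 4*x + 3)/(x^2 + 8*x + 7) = (x + 3)/(x + 7)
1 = 1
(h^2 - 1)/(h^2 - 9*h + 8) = (h + 1)/(h - 8)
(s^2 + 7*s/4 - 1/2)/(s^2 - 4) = (s - 1/4)/(s - 2)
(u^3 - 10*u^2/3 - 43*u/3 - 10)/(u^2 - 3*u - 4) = (u^2 - 13*u/3 - 10)/(u - 4)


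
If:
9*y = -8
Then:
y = -8/9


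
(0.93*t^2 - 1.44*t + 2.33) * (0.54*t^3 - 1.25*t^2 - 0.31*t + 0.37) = 0.5022*t^5 - 1.9401*t^4 + 2.7699*t^3 - 2.122*t^2 - 1.2551*t + 0.8621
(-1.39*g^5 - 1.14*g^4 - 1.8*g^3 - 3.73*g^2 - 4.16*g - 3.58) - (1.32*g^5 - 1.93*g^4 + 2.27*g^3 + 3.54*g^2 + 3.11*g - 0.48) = -2.71*g^5 + 0.79*g^4 - 4.07*g^3 - 7.27*g^2 - 7.27*g - 3.1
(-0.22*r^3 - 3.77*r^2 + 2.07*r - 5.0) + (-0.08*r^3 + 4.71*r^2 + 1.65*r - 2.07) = -0.3*r^3 + 0.94*r^2 + 3.72*r - 7.07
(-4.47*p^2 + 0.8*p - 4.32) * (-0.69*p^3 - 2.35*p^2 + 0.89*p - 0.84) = 3.0843*p^5 + 9.9525*p^4 - 2.8775*p^3 + 14.6188*p^2 - 4.5168*p + 3.6288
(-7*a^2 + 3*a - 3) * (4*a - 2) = -28*a^3 + 26*a^2 - 18*a + 6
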